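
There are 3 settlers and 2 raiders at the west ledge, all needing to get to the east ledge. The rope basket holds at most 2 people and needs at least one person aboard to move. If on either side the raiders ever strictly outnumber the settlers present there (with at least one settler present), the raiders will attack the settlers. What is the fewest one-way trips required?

7

Counting alone: each trip to the east ledge takes at most 2 across and each return brings at least 1 back, so after t trips out (and t−1 returns) at most 2t − (t−1) of the 5 are across; that first reaches 5 at t = 4, so at least 7 crossings are needed.
The plan below uses exactly 7 crossings, so it is optimal:
1. 2 raiders → the east ledge.  (the west ledge: 3S 0R; the east ledge: 0S 2R)
2. 1 raider ← the west ledge.  (the west ledge: 3S 1R; the east ledge: 0S 1R)
3. 2 settlers → the east ledge.  (the west ledge: 1S 1R; the east ledge: 2S 1R)
4. 1 settler ← the west ledge.  (the west ledge: 2S 1R; the east ledge: 1S 1R)
5. 1 settler and 1 raider → the east ledge.  (the west ledge: 1S 0R; the east ledge: 2S 2R)
6. 1 raider ← the west ledge.  (the west ledge: 1S 1R; the east ledge: 2S 1R)
7. 1 settler and 1 raider → the east ledge.  (the west ledge: 0S 0R; the east ledge: 3S 2R)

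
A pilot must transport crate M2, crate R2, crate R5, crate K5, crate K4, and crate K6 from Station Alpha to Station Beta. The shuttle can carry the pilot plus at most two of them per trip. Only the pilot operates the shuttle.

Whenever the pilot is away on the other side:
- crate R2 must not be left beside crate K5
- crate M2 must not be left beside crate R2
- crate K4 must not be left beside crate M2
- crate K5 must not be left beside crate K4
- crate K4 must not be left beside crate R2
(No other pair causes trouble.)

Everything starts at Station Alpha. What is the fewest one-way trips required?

Counting alone: the pilot can take at most 2 across per trip to Station Beta, so moving all 6 needs at least 3 loaded trips out, with a return between consecutive ones — at least 5 crossings.
The safety rule pushes this higher. Following every safe sequence of crossings, the most of the 6 that can be at Station Beta as the shuttle arrives there on crossings 5, 7 is 4, 5 respectively — never all 6.
So no plan with fewer than 9 crossings exists, and this one achieves 9:
1. Pilot goes to Station Beta with crate K4 and crate R2.  [Station Alpha: crate K5, crate K6, crate M2, crate R5 | Station Beta: crate K4, crate R2]
2. Pilot goes back to Station Alpha with crate R2.  [Station Alpha: crate K5, crate K6, crate M2, crate R2, crate R5 | Station Beta: crate K4]
3. Pilot goes to Station Beta with crate K5 and crate M2.  [Station Alpha: crate K6, crate R2, crate R5 | Station Beta: crate K4, crate K5, crate M2]
4. Pilot goes back to Station Alpha with crate K4.  [Station Alpha: crate K4, crate K6, crate R2, crate R5 | Station Beta: crate K5, crate M2]
5. Pilot goes to Station Beta with crate R2 and crate R5.  [Station Alpha: crate K4, crate K6 | Station Beta: crate K5, crate M2, crate R2, crate R5]
6. Pilot goes back to Station Alpha with crate R2.  [Station Alpha: crate K4, crate K6, crate R2 | Station Beta: crate K5, crate M2, crate R5]
7. Pilot goes to Station Beta with crate K6 and crate R2.  [Station Alpha: crate K4 | Station Beta: crate K5, crate K6, crate M2, crate R2, crate R5]
8. Pilot goes back to Station Alpha with crate R2.  [Station Alpha: crate K4, crate R2 | Station Beta: crate K5, crate K6, crate M2, crate R5]
9. Pilot goes to Station Beta with crate K4 and crate R2.  [Station Alpha: — | Station Beta: crate K4, crate K5, crate K6, crate M2, crate R2, crate R5]

9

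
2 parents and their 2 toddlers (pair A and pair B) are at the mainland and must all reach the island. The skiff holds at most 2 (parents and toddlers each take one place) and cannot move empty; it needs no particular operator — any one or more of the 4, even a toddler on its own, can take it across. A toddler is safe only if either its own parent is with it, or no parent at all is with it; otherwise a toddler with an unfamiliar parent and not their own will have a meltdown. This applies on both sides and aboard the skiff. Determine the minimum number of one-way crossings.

5

Counting alone: each trip to the island takes at most 2 across and each return brings at least 1 back, so after t trips out (and t−1 returns) at most 2t − (t−1) of the 4 are across; that first reaches 4 at t = 3, so at least 5 crossings are needed.
The plan below uses exactly 5 crossings, so it is optimal:
1. parent A and toddler A cross → the island.
2. parent A crosses ← the mainland.
3. parent A and parent B cross → the island.
4. parent B crosses ← the mainland.
5. parent B and toddler B cross → the island.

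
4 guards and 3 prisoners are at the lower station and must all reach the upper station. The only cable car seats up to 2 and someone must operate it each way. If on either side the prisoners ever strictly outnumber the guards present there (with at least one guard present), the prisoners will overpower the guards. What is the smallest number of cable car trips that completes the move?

Counting alone: each trip to the upper station takes at most 2 across and each return brings at least 1 back, so after t trips out (and t−1 returns) at most 2t − (t−1) of the 7 are across; that first reaches 7 at t = 6, so at least 11 crossings are needed.
The plan below uses exactly 11 crossings, so it is optimal:
1. 2 prisoners → the upper station.  (the lower station: 4G 1P; the upper station: 0G 2P)
2. 1 prisoner ← the lower station.  (the lower station: 4G 2P; the upper station: 0G 1P)
3. 2 prisoners → the upper station.  (the lower station: 4G 0P; the upper station: 0G 3P)
4. 1 prisoner ← the lower station.  (the lower station: 4G 1P; the upper station: 0G 2P)
5. 2 guards → the upper station.  (the lower station: 2G 1P; the upper station: 2G 2P)
6. 1 prisoner ← the lower station.  (the lower station: 2G 2P; the upper station: 2G 1P)
7. 1 guard and 1 prisoner → the upper station.  (the lower station: 1G 1P; the upper station: 3G 2P)
8. 1 guard ← the lower station.  (the lower station: 2G 1P; the upper station: 2G 2P)
9. 1 guard and 1 prisoner → the upper station.  (the lower station: 1G 0P; the upper station: 3G 3P)
10. 1 prisoner ← the lower station.  (the lower station: 1G 1P; the upper station: 3G 2P)
11. 1 guard and 1 prisoner → the upper station.  (the lower station: 0G 0P; the upper station: 4G 3P)

11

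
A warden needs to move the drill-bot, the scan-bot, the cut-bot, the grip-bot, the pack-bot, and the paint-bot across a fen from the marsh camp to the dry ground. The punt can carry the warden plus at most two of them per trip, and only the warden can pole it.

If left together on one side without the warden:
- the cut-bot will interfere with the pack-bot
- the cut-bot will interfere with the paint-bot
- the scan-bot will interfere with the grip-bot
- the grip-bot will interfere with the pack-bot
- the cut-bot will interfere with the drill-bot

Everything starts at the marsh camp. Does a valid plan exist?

1. Warden goes to the dry ground with the cut-bot and the grip-bot.
2. Warden goes back to the marsh camp alone.
3. Warden goes to the dry ground with the drill-bot and the scan-bot.
4. Warden goes back to the marsh camp with the cut-bot and the grip-bot.
5. Warden goes to the dry ground with the pack-bot and the paint-bot.
6. Warden goes back to the marsh camp alone.
7. Warden goes to the dry ground with the cut-bot and the grip-bot.

Yes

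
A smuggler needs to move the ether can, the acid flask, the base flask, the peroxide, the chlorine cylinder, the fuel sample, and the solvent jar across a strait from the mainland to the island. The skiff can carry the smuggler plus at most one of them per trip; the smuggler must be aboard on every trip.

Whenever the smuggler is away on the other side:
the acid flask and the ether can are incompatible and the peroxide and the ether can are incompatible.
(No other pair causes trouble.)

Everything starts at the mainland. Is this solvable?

1. Smuggler goes to the island with the ether can.  [the mainland: the acid flask, the base flask, the chlorine cylinder, the fuel sample, the peroxide, the solvent jar | the island: the ether can]
2. Smuggler goes back to the mainland alone.  [the mainland: the acid flask, the base flask, the chlorine cylinder, the fuel sample, the peroxide, the solvent jar | the island: the ether can]
3. Smuggler goes to the island with the acid flask.  [the mainland: the base flask, the chlorine cylinder, the fuel sample, the peroxide, the solvent jar | the island: the acid flask, the ether can]
4. Smuggler goes back to the mainland with the ether can.  [the mainland: the base flask, the chlorine cylinder, the ether can, the fuel sample, the peroxide, the solvent jar | the island: the acid flask]
5. Smuggler goes to the island with the peroxide.  [the mainland: the base flask, the chlorine cylinder, the ether can, the fuel sample, the solvent jar | the island: the acid flask, the peroxide]
6. Smuggler goes back to the mainland alone.  [the mainland: the base flask, the chlorine cylinder, the ether can, the fuel sample, the solvent jar | the island: the acid flask, the peroxide]
7. Smuggler goes to the island with the base flask.  [the mainland: the chlorine cylinder, the ether can, the fuel sample, the solvent jar | the island: the acid flask, the base flask, the peroxide]
8. Smuggler goes back to the mainland alone.  [the mainland: the chlorine cylinder, the ether can, the fuel sample, the solvent jar | the island: the acid flask, the base flask, the peroxide]
9. Smuggler goes to the island with the chlorine cylinder.  [the mainland: the ether can, the fuel sample, the solvent jar | the island: the acid flask, the base flask, the chlorine cylinder, the peroxide]
10. Smuggler goes back to the mainland alone.  [the mainland: the ether can, the fuel sample, the solvent jar | the island: the acid flask, the base flask, the chlorine cylinder, the peroxide]
11. Smuggler goes to the island with the fuel sample.  [the mainland: the ether can, the solvent jar | the island: the acid flask, the base flask, the chlorine cylinder, the fuel sample, the peroxide]
12. Smuggler goes back to the mainland alone.  [the mainland: the ether can, the solvent jar | the island: the acid flask, the base flask, the chlorine cylinder, the fuel sample, the peroxide]
13. Smuggler goes to the island with the solvent jar.  [the mainland: the ether can | the island: the acid flask, the base flask, the chlorine cylinder, the fuel sample, the peroxide, the solvent jar]
14. Smuggler goes back to the mainland alone.  [the mainland: the ether can | the island: the acid flask, the base flask, the chlorine cylinder, the fuel sample, the peroxide, the solvent jar]
15. Smuggler goes to the island with the ether can.  [the mainland: — | the island: the acid flask, the base flask, the chlorine cylinder, the ether can, the fuel sample, the peroxide, the solvent jar]

Yes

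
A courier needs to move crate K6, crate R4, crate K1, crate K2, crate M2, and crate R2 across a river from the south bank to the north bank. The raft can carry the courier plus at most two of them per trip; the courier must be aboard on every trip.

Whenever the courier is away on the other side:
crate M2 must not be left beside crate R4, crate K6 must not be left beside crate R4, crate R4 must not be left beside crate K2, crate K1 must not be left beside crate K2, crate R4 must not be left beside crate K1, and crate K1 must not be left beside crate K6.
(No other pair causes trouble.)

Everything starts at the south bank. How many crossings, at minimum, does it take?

9

Counting alone: the courier can take at most 2 across per trip to the north bank, so moving all 6 needs at least 3 loaded trips out, with a return between consecutive ones — at least 5 crossings.
The safety rule pushes this higher. Following every safe sequence of crossings, the most of the 6 that can be at the north bank as the raft arrives there on crossings 5, 7 is 4, 5 respectively — never all 6.
So no plan with fewer than 9 crossings exists, and this one achieves 9:
1. Courier goes to the north bank with crate K1 and crate R4.  [the south bank: crate K2, crate K6, crate M2, crate R2 | the north bank: crate K1, crate R4]
2. Courier goes back to the south bank with crate R4.  [the south bank: crate K2, crate K6, crate M2, crate R2, crate R4 | the north bank: crate K1]
3. Courier goes to the north bank with crate M2 and crate R4.  [the south bank: crate K2, crate K6, crate R2 | the north bank: crate K1, crate M2, crate R4]
4. Courier goes back to the south bank with crate R4.  [the south bank: crate K2, crate K6, crate R2, crate R4 | the north bank: crate K1, crate M2]
5. Courier goes to the north bank with crate K2 and crate K6.  [the south bank: crate R2, crate R4 | the north bank: crate K1, crate K2, crate K6, crate M2]
6. Courier goes back to the south bank with crate K1.  [the south bank: crate K1, crate R2, crate R4 | the north bank: crate K2, crate K6, crate M2]
7. Courier goes to the north bank with crate R2 and crate R4.  [the south bank: crate K1 | the north bank: crate K2, crate K6, crate M2, crate R2, crate R4]
8. Courier goes back to the south bank with crate R4.  [the south bank: crate K1, crate R4 | the north bank: crate K2, crate K6, crate M2, crate R2]
9. Courier goes to the north bank with crate K1 and crate R4.  [the south bank: — | the north bank: crate K1, crate K2, crate K6, crate M2, crate R2, crate R4]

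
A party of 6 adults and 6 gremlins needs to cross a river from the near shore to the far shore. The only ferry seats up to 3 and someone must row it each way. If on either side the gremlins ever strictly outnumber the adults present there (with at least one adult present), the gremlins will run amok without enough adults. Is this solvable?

Following every safe sequence of crossings from the start, the most of the 12 that can be at the far shore as the ferry arrives there on crossings 1, 3, 5 is 3, 5, 6 respectively; the best ever achieved is 6 of 12.
From crossing 7 on, no configuration arises that was not already reachable earlier: only 17 distinct safe configurations (who is on which side, and where the ferry is) can ever be reached, none of them has everyone across, and every continuation just revisits them. They are: 0 adults + 0 gremlins across (ferry back at the start); 0 adults + 1 gremlin across (ferry there); 0 adults + 1 gremlin across (ferry back at the start); 0 adults + 2 gremlins across (ferry there); 0 adults + 2 gremlins across (ferry back at the start); 0 adults + 3 gremlins across (ferry there); 0 adults + 3 gremlins across (ferry back at the start); 0 adults + 4 gremlins across (ferry there); 0 adults + 4 gremlins across (ferry back at the start); 0 adults + 5 gremlins across (ferry there); 0 adults + 5 gremlins across (ferry back at the start); 0 adults + 6 gremlins across (ferry there); 1 adult + 1 gremlin across (ferry there); 1 adult + 1 gremlin across (ferry back at the start); 2 adults + 2 gremlins across (ferry there); 2 adults + 2 gremlins across (ferry back at the start); 3 adults + 3 gremlins across (ferry there). So no valid plan exists.

No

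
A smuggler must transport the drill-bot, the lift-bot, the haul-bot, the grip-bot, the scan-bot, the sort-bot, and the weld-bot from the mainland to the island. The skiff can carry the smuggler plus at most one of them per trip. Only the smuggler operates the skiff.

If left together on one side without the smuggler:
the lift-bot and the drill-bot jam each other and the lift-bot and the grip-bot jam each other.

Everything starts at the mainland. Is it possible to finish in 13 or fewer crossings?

Counting alone: the smuggler can take at most 1 across per trip to the island, so moving all 7 needs at least 7 loaded trips out, with a return between consecutive ones — at least 13 crossings.
The safety rule pushes this higher. Following every safe sequence of crossings, the most of the 7 that can be at the island as the skiff arrives there on crossing 13 is 6 — never all 7.
So the move cannot be finished within 13 crossings. (The shortest complete plan takes 15:)
1. Smuggler goes to the island with the lift-bot.
2. Smuggler goes back to the mainland alone.
3. Smuggler goes to the island with the drill-bot.
4. Smuggler goes back to the mainland with the lift-bot.
5. Smuggler goes to the island with the grip-bot.
6. Smuggler goes back to the mainland alone.
7. Smuggler goes to the island with the haul-bot.
8. Smuggler goes back to the mainland alone.
9. Smuggler goes to the island with the scan-bot.
10. Smuggler goes back to the mainland alone.
11. Smuggler goes to the island with the sort-bot.
12. Smuggler goes back to the mainland alone.
13. Smuggler goes to the island with the weld-bot.
14. Smuggler goes back to the mainland alone.
15. Smuggler goes to the island with the lift-bot.

No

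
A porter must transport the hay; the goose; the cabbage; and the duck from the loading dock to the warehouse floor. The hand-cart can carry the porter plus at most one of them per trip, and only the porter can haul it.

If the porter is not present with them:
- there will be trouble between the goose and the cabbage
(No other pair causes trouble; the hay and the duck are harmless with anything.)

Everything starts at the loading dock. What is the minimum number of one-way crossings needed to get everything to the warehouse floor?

Counting alone: the porter can take at most 1 across per trip to the warehouse floor, so moving all 4 needs at least 4 loaded trips out, with a return between consecutive ones — at least 7 crossings.
The plan below uses exactly 7 crossings, so it is optimal:
1. Porter goes to the warehouse floor with the goose.
2. Porter goes back to the loading dock alone.
3. Porter goes to the warehouse floor with the hay.
4. Porter goes back to the loading dock alone.
5. Porter goes to the warehouse floor with the duck.
6. Porter goes back to the loading dock alone.
7. Porter goes to the warehouse floor with the cabbage.

7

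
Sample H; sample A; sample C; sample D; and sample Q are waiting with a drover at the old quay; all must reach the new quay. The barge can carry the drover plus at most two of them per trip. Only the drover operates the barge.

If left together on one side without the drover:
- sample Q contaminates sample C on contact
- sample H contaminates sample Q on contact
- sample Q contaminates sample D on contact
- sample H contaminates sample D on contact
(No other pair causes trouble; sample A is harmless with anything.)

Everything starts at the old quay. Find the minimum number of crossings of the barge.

Counting alone: the drover can take at most 2 across per trip to the new quay, so moving all 5 needs at least 3 loaded trips out, with a return between consecutive ones — at least 5 crossings.
The safety rule pushes this higher. Following every safe sequence of crossings, the most of the 5 that can be at the new quay as the barge arrives there on crossing 5 is 4 — never all 5.
So no plan with fewer than 7 crossings exists, and this one achieves 7:
1. Drover goes to the new quay with sample H and sample Q.
2. Drover goes back to the old quay with sample H.
3. Drover goes to the new quay with sample A and sample H.
4. Drover goes back to the old quay with sample H.
5. Drover goes to the new quay with sample C and sample H.
6. Drover goes back to the old quay with sample Q.
7. Drover goes to the new quay with sample D and sample Q.

7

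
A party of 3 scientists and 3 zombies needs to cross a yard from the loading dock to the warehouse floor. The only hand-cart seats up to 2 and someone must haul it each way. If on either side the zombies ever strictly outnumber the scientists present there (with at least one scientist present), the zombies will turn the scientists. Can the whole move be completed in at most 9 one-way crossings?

No

Counting alone: each trip to the warehouse floor takes at most 2 across and each return brings at least 1 back, so after t trips out (and t−1 returns) at most 2t − (t−1) of the 6 are across; that first reaches 6 at t = 5, so at least 9 crossings are needed.
The safety rule pushes this higher. Following every safe sequence of crossings, the most of the 6 that can be at the warehouse floor as the hand-cart arrives there on crossing 9 is 5 — never all 6.
So the move cannot be finished within 9 crossings. (The shortest complete plan takes 11:)
1. 2 zombies → the warehouse floor.  (the loading dock: 3S 1Z; the warehouse floor: 0S 2Z)
2. 1 zombie ← the loading dock.  (the loading dock: 3S 2Z; the warehouse floor: 0S 1Z)
3. 2 zombies → the warehouse floor.  (the loading dock: 3S 0Z; the warehouse floor: 0S 3Z)
4. 1 zombie ← the loading dock.  (the loading dock: 3S 1Z; the warehouse floor: 0S 2Z)
5. 2 scientists → the warehouse floor.  (the loading dock: 1S 1Z; the warehouse floor: 2S 2Z)
6. 1 scientist and 1 zombie ← the loading dock.  (the loading dock: 2S 2Z; the warehouse floor: 1S 1Z)
7. 2 scientists → the warehouse floor.  (the loading dock: 0S 2Z; the warehouse floor: 3S 1Z)
8. 1 zombie ← the loading dock.  (the loading dock: 0S 3Z; the warehouse floor: 3S 0Z)
9. 2 zombies → the warehouse floor.  (the loading dock: 0S 1Z; the warehouse floor: 3S 2Z)
10. 1 zombie ← the loading dock.  (the loading dock: 0S 2Z; the warehouse floor: 3S 1Z)
11. 2 zombies → the warehouse floor.  (the loading dock: 0S 0Z; the warehouse floor: 3S 3Z)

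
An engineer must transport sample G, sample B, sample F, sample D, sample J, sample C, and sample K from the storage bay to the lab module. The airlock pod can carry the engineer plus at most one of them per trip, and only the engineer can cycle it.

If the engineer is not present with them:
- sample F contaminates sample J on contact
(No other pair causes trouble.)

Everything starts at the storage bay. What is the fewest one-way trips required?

Counting alone: the engineer can take at most 1 across per trip to the lab module, so moving all 7 needs at least 7 loaded trips out, with a return between consecutive ones — at least 13 crossings.
The plan below uses exactly 13 crossings, so it is optimal:
1. Engineer goes to the lab module with sample F.
2. Engineer goes back to the storage bay alone.
3. Engineer goes to the lab module with sample G.
4. Engineer goes back to the storage bay alone.
5. Engineer goes to the lab module with sample B.
6. Engineer goes back to the storage bay alone.
7. Engineer goes to the lab module with sample D.
8. Engineer goes back to the storage bay alone.
9. Engineer goes to the lab module with sample C.
10. Engineer goes back to the storage bay alone.
11. Engineer goes to the lab module with sample K.
12. Engineer goes back to the storage bay alone.
13. Engineer goes to the lab module with sample J.

13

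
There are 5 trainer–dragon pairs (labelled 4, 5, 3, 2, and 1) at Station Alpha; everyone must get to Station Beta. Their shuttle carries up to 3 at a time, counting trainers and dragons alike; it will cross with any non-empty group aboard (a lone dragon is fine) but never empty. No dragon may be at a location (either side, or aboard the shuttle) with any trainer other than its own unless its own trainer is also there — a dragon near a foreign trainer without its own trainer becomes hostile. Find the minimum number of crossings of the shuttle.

11

Counting alone: each trip to Station Beta takes at most 3 across and each return brings at least 1 back, so after t trips out (and t−1 returns) at most 3t − (t−1) of the 10 are across; that first reaches 10 at t = 5, so at least 9 crossings are needed.
The safety rule pushes this higher. Following every safe sequence of crossings, the most of the 10 that can be at Station Beta as the shuttle arrives there on crossing 9 is 9 — never all 10.
So no plan with fewer than 11 crossings exists, and this one achieves 11:
1. dragon 4 and trainer 4 cross → Station Beta.
2. trainer 4 crosses ← Station Alpha.
3. dragon 2, dragon 3, and dragon 5 cross → Station Beta.
4. dragon 4 crosses ← Station Alpha.
5. trainer 2, trainer 3, and trainer 5 cross → Station Beta.
6. dragon 5 and trainer 5 cross ← Station Alpha.
7. trainer 1, trainer 4, and trainer 5 cross → Station Beta.
8. dragon 3 crosses ← Station Alpha.
9. dragon 4 and dragon 5 cross → Station Beta.
10. dragon 4 crosses ← Station Alpha.
11. dragon 1, dragon 3, and dragon 4 cross → Station Beta.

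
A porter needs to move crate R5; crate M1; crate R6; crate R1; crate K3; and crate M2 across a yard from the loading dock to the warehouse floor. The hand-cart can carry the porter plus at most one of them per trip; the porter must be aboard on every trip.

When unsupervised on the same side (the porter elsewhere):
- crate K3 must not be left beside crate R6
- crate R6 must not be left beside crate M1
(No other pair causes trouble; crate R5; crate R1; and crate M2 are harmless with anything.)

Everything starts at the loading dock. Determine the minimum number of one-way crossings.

Counting alone: the porter can take at most 1 across per trip to the warehouse floor, so moving all 6 needs at least 6 loaded trips out, with a return between consecutive ones — at least 11 crossings.
The safety rule pushes this higher. Following every safe sequence of crossings, the most of the 6 that can be at the warehouse floor as the hand-cart arrives there on crossing 11 is 5 — never all 6.
So no plan with fewer than 13 crossings exists, and this one achieves 13:
1. Porter goes to the warehouse floor with crate R6.  [the loading dock: crate K3, crate M1, crate M2, crate R1, crate R5 | the warehouse floor: crate R6]
2. Porter goes back to the loading dock alone.  [the loading dock: crate K3, crate M1, crate M2, crate R1, crate R5 | the warehouse floor: crate R6]
3. Porter goes to the warehouse floor with crate R5.  [the loading dock: crate K3, crate M1, crate M2, crate R1 | the warehouse floor: crate R5, crate R6]
4. Porter goes back to the loading dock alone.  [the loading dock: crate K3, crate M1, crate M2, crate R1 | the warehouse floor: crate R5, crate R6]
5. Porter goes to the warehouse floor with crate M1.  [the loading dock: crate K3, crate M2, crate R1 | the warehouse floor: crate M1, crate R5, crate R6]
6. Porter goes back to the loading dock with crate R6.  [the loading dock: crate K3, crate M2, crate R1, crate R6 | the warehouse floor: crate M1, crate R5]
7. Porter goes to the warehouse floor with crate K3.  [the loading dock: crate M2, crate R1, crate R6 | the warehouse floor: crate K3, crate M1, crate R5]
8. Porter goes back to the loading dock alone.  [the loading dock: crate M2, crate R1, crate R6 | the warehouse floor: crate K3, crate M1, crate R5]
9. Porter goes to the warehouse floor with crate R1.  [the loading dock: crate M2, crate R6 | the warehouse floor: crate K3, crate M1, crate R1, crate R5]
10. Porter goes back to the loading dock alone.  [the loading dock: crate M2, crate R6 | the warehouse floor: crate K3, crate M1, crate R1, crate R5]
11. Porter goes to the warehouse floor with crate M2.  [the loading dock: crate R6 | the warehouse floor: crate K3, crate M1, crate M2, crate R1, crate R5]
12. Porter goes back to the loading dock alone.  [the loading dock: crate R6 | the warehouse floor: crate K3, crate M1, crate M2, crate R1, crate R5]
13. Porter goes to the warehouse floor with crate R6.  [the loading dock: — | the warehouse floor: crate K3, crate M1, crate M2, crate R1, crate R5, crate R6]

13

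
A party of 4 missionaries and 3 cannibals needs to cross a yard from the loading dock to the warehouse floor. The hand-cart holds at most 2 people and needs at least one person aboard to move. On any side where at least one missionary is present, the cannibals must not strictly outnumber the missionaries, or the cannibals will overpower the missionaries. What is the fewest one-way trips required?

11

Counting alone: each trip to the warehouse floor takes at most 2 across and each return brings at least 1 back, so after t trips out (and t−1 returns) at most 2t − (t−1) of the 7 are across; that first reaches 7 at t = 6, so at least 11 crossings are needed.
The plan below uses exactly 11 crossings, so it is optimal:
1. 2 cannibals → the warehouse floor.  (the loading dock: 4M 1C; the warehouse floor: 0M 2C)
2. 1 cannibal ← the loading dock.  (the loading dock: 4M 2C; the warehouse floor: 0M 1C)
3. 2 cannibals → the warehouse floor.  (the loading dock: 4M 0C; the warehouse floor: 0M 3C)
4. 1 cannibal ← the loading dock.  (the loading dock: 4M 1C; the warehouse floor: 0M 2C)
5. 2 missionaries → the warehouse floor.  (the loading dock: 2M 1C; the warehouse floor: 2M 2C)
6. 1 cannibal ← the loading dock.  (the loading dock: 2M 2C; the warehouse floor: 2M 1C)
7. 1 missionary and 1 cannibal → the warehouse floor.  (the loading dock: 1M 1C; the warehouse floor: 3M 2C)
8. 1 missionary ← the loading dock.  (the loading dock: 2M 1C; the warehouse floor: 2M 2C)
9. 1 missionary and 1 cannibal → the warehouse floor.  (the loading dock: 1M 0C; the warehouse floor: 3M 3C)
10. 1 cannibal ← the loading dock.  (the loading dock: 1M 1C; the warehouse floor: 3M 2C)
11. 1 missionary and 1 cannibal → the warehouse floor.  (the loading dock: 0M 0C; the warehouse floor: 4M 3C)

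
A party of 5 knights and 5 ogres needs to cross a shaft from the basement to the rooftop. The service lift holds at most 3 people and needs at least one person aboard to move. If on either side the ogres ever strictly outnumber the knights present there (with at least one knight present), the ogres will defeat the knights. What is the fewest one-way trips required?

Counting alone: each trip to the rooftop takes at most 3 across and each return brings at least 1 back, so after t trips out (and t−1 returns) at most 3t − (t−1) of the 10 are across; that first reaches 10 at t = 5, so at least 9 crossings are needed.
The safety rule pushes this higher. Following every safe sequence of crossings, the most of the 10 that can be at the rooftop as the service lift arrives there on crossing 9 is 9 — never all 10.
So no plan with fewer than 11 crossings exists, and this one achieves 11:
1. 2 ogres → the rooftop.  (the basement: 5K 3O; the rooftop: 0K 2O)
2. 1 ogre ← the basement.  (the basement: 5K 4O; the rooftop: 0K 1O)
3. 3 ogres → the rooftop.  (the basement: 5K 1O; the rooftop: 0K 4O)
4. 1 ogre ← the basement.  (the basement: 5K 2O; the rooftop: 0K 3O)
5. 3 knights → the rooftop.  (the basement: 2K 2O; the rooftop: 3K 3O)
6. 1 knight and 1 ogre ← the basement.  (the basement: 3K 3O; the rooftop: 2K 2O)
7. 3 knights → the rooftop.  (the basement: 0K 3O; the rooftop: 5K 2O)
8. 1 ogre ← the basement.  (the basement: 0K 4O; the rooftop: 5K 1O)
9. 2 ogres → the rooftop.  (the basement: 0K 2O; the rooftop: 5K 3O)
10. 1 ogre ← the basement.  (the basement: 0K 3O; the rooftop: 5K 2O)
11. 3 ogres → the rooftop.  (the basement: 0K 0O; the rooftop: 5K 5O)

11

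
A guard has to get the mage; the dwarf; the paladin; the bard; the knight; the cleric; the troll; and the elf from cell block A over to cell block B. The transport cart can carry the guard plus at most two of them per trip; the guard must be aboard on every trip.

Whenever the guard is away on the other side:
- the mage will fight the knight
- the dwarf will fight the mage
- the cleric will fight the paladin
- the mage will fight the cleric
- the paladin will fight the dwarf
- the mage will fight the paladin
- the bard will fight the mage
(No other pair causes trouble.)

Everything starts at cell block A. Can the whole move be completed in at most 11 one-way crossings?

No

Counting alone: the guard can take at most 2 across per trip to cell block B, so moving all 8 needs at least 4 loaded trips out, with a return between consecutive ones — at least 7 crossings.
The safety rule pushes this higher. Following every safe sequence of crossings, the most of the 8 that can be at cell block B as the transport cart arrives there on crossings 7, 9, 11 is 5, 6, 7 respectively — never all 8.
So the move cannot be finished within 11 crossings. (The shortest complete plan takes 13:)
1. Guard goes to cell block B with the mage and the paladin.
2. Guard goes back to cell block A with the mage.
3. Guard goes to cell block B with the bard and the mage.
4. Guard goes back to cell block A with the mage.
5. Guard goes to cell block B with the knight and the mage.
6. Guard goes back to cell block A with the mage.
7. Guard goes to cell block B with the mage and the troll.
8. Guard goes back to cell block A with the mage.
9. Guard goes to cell block B with the elf and the mage.
10. Guard goes back to cell block A with the mage.
11. Guard goes to cell block B with the cleric and the dwarf.
12. Guard goes back to cell block A with the paladin.
13. Guard goes to cell block B with the mage and the paladin.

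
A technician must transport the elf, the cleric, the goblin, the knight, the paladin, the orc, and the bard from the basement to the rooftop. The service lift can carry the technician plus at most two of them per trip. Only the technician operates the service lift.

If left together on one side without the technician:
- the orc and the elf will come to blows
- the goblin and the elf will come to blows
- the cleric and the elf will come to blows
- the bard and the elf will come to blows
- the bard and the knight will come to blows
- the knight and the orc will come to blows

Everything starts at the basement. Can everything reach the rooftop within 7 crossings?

Counting alone: the technician can take at most 2 across per trip to the rooftop, so moving all 7 needs at least 4 loaded trips out, with a return between consecutive ones — at least 7 crossings.
The safety rule pushes this higher. Following every safe sequence of crossings, the most of the 7 that can be at the rooftop as the service lift arrives there on crossing 7 is 6 — never all 7.
So the move cannot be finished within 7 crossings. (The shortest complete plan takes 9:)
1. Technician goes to the rooftop with the elf and the knight.  [the basement: the bard, the cleric, the goblin, the orc, the paladin | the rooftop: the elf, the knight]
2. Technician goes back to the basement alone.  [the basement: the bard, the cleric, the goblin, the orc, the paladin | the rooftop: the elf, the knight]
3. Technician goes to the rooftop with the paladin.  [the basement: the bard, the cleric, the goblin, the orc | the rooftop: the elf, the knight, the paladin]
4. Technician goes back to the basement alone.  [the basement: the bard, the cleric, the goblin, the orc | the rooftop: the elf, the knight, the paladin]
5. Technician goes to the rooftop with the cleric and the goblin.  [the basement: the bard, the orc | the rooftop: the cleric, the elf, the goblin, the knight, the paladin]
6. Technician goes back to the basement with the elf.  [the basement: the bard, the elf, the orc | the rooftop: the cleric, the goblin, the knight, the paladin]
7. Technician goes to the rooftop with the bard and the orc.  [the basement: the elf | the rooftop: the bard, the cleric, the goblin, the knight, the orc, the paladin]
8. Technician goes back to the basement with the knight.  [the basement: the elf, the knight | the rooftop: the bard, the cleric, the goblin, the orc, the paladin]
9. Technician goes to the rooftop with the elf and the knight.  [the basement: — | the rooftop: the bard, the cleric, the elf, the goblin, the knight, the orc, the paladin]

No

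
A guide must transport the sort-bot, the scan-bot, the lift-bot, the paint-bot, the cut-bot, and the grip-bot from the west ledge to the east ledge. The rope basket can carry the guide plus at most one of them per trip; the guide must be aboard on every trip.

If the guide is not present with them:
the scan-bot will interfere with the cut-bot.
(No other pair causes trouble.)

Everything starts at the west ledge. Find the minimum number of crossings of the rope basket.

Counting alone: the guide can take at most 1 across per trip to the east ledge, so moving all 6 needs at least 6 loaded trips out, with a return between consecutive ones — at least 11 crossings.
The plan below uses exactly 11 crossings, so it is optimal:
1. Guide goes to the east ledge with the scan-bot.  [the west ledge: the cut-bot, the grip-bot, the lift-bot, the paint-bot, the sort-bot | the east ledge: the scan-bot]
2. Guide goes back to the west ledge alone.  [the west ledge: the cut-bot, the grip-bot, the lift-bot, the paint-bot, the sort-bot | the east ledge: the scan-bot]
3. Guide goes to the east ledge with the sort-bot.  [the west ledge: the cut-bot, the grip-bot, the lift-bot, the paint-bot | the east ledge: the scan-bot, the sort-bot]
4. Guide goes back to the west ledge alone.  [the west ledge: the cut-bot, the grip-bot, the lift-bot, the paint-bot | the east ledge: the scan-bot, the sort-bot]
5. Guide goes to the east ledge with the lift-bot.  [the west ledge: the cut-bot, the grip-bot, the paint-bot | the east ledge: the lift-bot, the scan-bot, the sort-bot]
6. Guide goes back to the west ledge alone.  [the west ledge: the cut-bot, the grip-bot, the paint-bot | the east ledge: the lift-bot, the scan-bot, the sort-bot]
7. Guide goes to the east ledge with the paint-bot.  [the west ledge: the cut-bot, the grip-bot | the east ledge: the lift-bot, the paint-bot, the scan-bot, the sort-bot]
8. Guide goes back to the west ledge alone.  [the west ledge: the cut-bot, the grip-bot | the east ledge: the lift-bot, the paint-bot, the scan-bot, the sort-bot]
9. Guide goes to the east ledge with the grip-bot.  [the west ledge: the cut-bot | the east ledge: the grip-bot, the lift-bot, the paint-bot, the scan-bot, the sort-bot]
10. Guide goes back to the west ledge alone.  [the west ledge: the cut-bot | the east ledge: the grip-bot, the lift-bot, the paint-bot, the scan-bot, the sort-bot]
11. Guide goes to the east ledge with the cut-bot.  [the west ledge: — | the east ledge: the cut-bot, the grip-bot, the lift-bot, the paint-bot, the scan-bot, the sort-bot]

11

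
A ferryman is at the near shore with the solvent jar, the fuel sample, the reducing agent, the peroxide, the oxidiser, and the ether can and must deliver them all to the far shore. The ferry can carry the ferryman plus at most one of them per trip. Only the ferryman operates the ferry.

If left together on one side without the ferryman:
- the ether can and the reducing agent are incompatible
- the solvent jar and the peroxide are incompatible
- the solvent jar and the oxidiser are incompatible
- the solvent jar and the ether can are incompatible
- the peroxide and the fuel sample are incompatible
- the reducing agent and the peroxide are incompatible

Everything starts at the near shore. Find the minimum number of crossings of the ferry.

impossible

Whatever the first load, the items left behind include a forbidden pair without the ferryman. No opening move is safe, so no plan exists.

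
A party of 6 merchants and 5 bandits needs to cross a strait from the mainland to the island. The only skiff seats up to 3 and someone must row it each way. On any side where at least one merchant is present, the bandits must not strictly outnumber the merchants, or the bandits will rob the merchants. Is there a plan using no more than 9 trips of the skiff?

Yes — this plan uses 9 crossings (≤ 9):
1. 3 bandits → the island.  (the mainland: 6M 2B; the island: 0M 3B)
2. 1 bandit ← the mainland.  (the mainland: 6M 3B; the island: 0M 2B)
3. 3 merchants → the island.  (the mainland: 3M 3B; the island: 3M 2B)
4. 1 merchant ← the mainland.  (the mainland: 4M 3B; the island: 2M 2B)
5. 2 merchants and 1 bandit → the island.  (the mainland: 2M 2B; the island: 4M 3B)
6. 1 merchant ← the mainland.  (the mainland: 3M 2B; the island: 3M 3B)
7. 2 merchants and 1 bandit → the island.  (the mainland: 1M 1B; the island: 5M 4B)
8. 1 merchant ← the mainland.  (the mainland: 2M 1B; the island: 4M 4B)
9. 2 merchants and 1 bandit → the island.  (the mainland: 0M 0B; the island: 6M 5B)

Yes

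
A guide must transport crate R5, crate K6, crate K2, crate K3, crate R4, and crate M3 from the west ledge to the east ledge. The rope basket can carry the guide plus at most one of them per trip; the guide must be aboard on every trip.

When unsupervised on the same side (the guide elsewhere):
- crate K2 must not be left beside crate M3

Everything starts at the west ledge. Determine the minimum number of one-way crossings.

11

Counting alone: the guide can take at most 1 across per trip to the east ledge, so moving all 6 needs at least 6 loaded trips out, with a return between consecutive ones — at least 11 crossings.
The plan below uses exactly 11 crossings, so it is optimal:
1. Guide goes to the east ledge with crate K2.  [the west ledge: crate K3, crate K6, crate M3, crate R4, crate R5 | the east ledge: crate K2]
2. Guide goes back to the west ledge alone.  [the west ledge: crate K3, crate K6, crate M3, crate R4, crate R5 | the east ledge: crate K2]
3. Guide goes to the east ledge with crate R5.  [the west ledge: crate K3, crate K6, crate M3, crate R4 | the east ledge: crate K2, crate R5]
4. Guide goes back to the west ledge alone.  [the west ledge: crate K3, crate K6, crate M3, crate R4 | the east ledge: crate K2, crate R5]
5. Guide goes to the east ledge with crate K6.  [the west ledge: crate K3, crate M3, crate R4 | the east ledge: crate K2, crate K6, crate R5]
6. Guide goes back to the west ledge alone.  [the west ledge: crate K3, crate M3, crate R4 | the east ledge: crate K2, crate K6, crate R5]
7. Guide goes to the east ledge with crate K3.  [the west ledge: crate M3, crate R4 | the east ledge: crate K2, crate K3, crate K6, crate R5]
8. Guide goes back to the west ledge alone.  [the west ledge: crate M3, crate R4 | the east ledge: crate K2, crate K3, crate K6, crate R5]
9. Guide goes to the east ledge with crate R4.  [the west ledge: crate M3 | the east ledge: crate K2, crate K3, crate K6, crate R4, crate R5]
10. Guide goes back to the west ledge alone.  [the west ledge: crate M3 | the east ledge: crate K2, crate K3, crate K6, crate R4, crate R5]
11. Guide goes to the east ledge with crate M3.  [the west ledge: — | the east ledge: crate K2, crate K3, crate K6, crate M3, crate R4, crate R5]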